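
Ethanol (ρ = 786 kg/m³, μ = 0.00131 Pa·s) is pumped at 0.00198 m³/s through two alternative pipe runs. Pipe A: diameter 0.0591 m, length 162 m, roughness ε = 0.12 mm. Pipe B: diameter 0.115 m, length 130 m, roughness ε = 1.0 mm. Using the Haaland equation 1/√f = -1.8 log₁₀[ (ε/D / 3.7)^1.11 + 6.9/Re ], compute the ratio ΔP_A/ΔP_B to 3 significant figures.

Pipe A: V = Q/A = 0.00198/0.002743 = 0.7218 m/s; Re = 2.559e+04; ε/D = 0.00203; Haaland → f = 0.02847; ΔP_A = f(L/D)(ρV²/2) = 1.598e+04 Pa.
Pipe B: V = Q/A = 0.00198/0.01039 = 0.1906 m/s; Re = 1.315e+04; ε/D = 0.0087; Haaland → f = 0.04048; ΔP_B = f(L/D)(ρV²/2) = 653.4 Pa.
ΔP_A/ΔP_B = 1.598e+04/653.4 = 24.5.

ΔP_A/ΔP_B ≈ 24.5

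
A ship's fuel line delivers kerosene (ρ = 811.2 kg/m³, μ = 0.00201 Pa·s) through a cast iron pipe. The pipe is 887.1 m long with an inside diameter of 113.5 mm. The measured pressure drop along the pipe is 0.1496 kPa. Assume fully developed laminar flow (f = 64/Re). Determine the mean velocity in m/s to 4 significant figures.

For laminar flow, f = 64/Re with Re = ρVD/μ, so Darcy-Weisbach reduces to ΔP = 32μLV/D². Solving for V: V = ΔP·D²/(32μL) = 149.6·(0.1135)²/(32·0.00201·887.1) = 0.03378 m/s.
Check: Re = ρVD/μ = 811.2·0.03378·0.1135/0.00201 = 1547 < 2300, so the laminar assumption holds.

V ≈ 0.03378 m/s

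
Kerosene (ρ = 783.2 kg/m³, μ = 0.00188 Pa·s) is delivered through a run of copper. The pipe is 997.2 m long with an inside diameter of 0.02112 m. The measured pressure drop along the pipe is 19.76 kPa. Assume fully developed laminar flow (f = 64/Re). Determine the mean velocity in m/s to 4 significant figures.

V ≈ 0.1469 m/s

For laminar flow, f = 64/Re with Re = ρVD/μ, so Darcy-Weisbach reduces to ΔP = 32μLV/D². Solving for V: V = ΔP·D²/(32μL) = 1.976e+04·(0.02112)²/(32·0.00188·997.2) = 0.1469 m/s.
Check: Re = ρVD/μ = 783.2·0.1469·0.02112/0.00188 = 1293 < 2300, so the laminar assumption holds.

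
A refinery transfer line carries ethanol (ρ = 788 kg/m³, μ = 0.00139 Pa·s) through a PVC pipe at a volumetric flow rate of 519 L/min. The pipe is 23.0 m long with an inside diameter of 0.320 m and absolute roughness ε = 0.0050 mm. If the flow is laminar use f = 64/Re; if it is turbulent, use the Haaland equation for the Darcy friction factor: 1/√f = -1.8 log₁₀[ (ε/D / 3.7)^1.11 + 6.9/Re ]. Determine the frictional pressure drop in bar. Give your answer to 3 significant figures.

Q = 519 L/min = 519/60000 = 0.00865 m³/s.
Cross-sectional area A = πD²/4 = π(0.32)²/4 = 0.08042 m²; mean velocity V = Q/A = 0.00865/0.08042 = 0.1076 m/s.
Reynolds number Re = ρVD/μ = 788 · 0.1076 · 0.32 / 0.00139 = 1.951e+04.
Re > 4000 → turbulent. Relative roughness ε/D = 5e-06/0.32 = 1.56e-05. Haaland: 1/√f = -1.8 log₁₀[(1.56e-05/3.7)^1.11 + 6.9/1.951e+04] = -1.8 log₁₀[1.08e-06 + 0.000354] = 6.21, so f = 0.02593.
Darcy-Weisbach: ΔP = f(L/D)(ρV²/2) = 0.02593·(23/0.32)·(788·0.1076²/2) = 0.02593·71.88·4.558 = 8.494 Pa.
ΔP = 8.494 Pa = 8.49×10^-5 bar.

ΔP ≈ 8.49×10^-5 bar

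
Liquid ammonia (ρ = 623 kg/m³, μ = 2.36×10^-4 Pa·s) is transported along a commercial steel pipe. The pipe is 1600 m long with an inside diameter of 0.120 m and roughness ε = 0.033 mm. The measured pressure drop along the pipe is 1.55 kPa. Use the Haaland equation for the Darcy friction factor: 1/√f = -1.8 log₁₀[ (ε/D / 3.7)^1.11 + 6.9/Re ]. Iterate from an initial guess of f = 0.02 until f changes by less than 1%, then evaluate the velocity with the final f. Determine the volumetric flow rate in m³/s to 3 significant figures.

Rearranging Darcy-Weisbach: V = √(2·ΔP·D/(f·L·ρ)). With ε/D = 3.3e-05/0.12 = 0.000275, iterate starting from f = 0.02:
  f = 0.02 → V = √(2·1550·0.12/(0.02·1600·623)) = 0.1366 m/s; Re = ρVD/μ = 4.327e+04; f → 0.02217
  f = 0.02217 → V = 0.1298 m/s; Re = 4.11e+04; f → 0.0224
  f = 0.0224 → V = 0.1291 m/s; Re = 4.089e+04; f → 0.02242
Converged (Δf/f < 1%). With the final f = 0.02242: V = √(2·1550·0.12/(0.02242·1600·623)) = 0.129 m/s.
Q = V·A = 0.129·(π/4·0.12²) = 0.001459 m³/s = 0.00146 m³/s.

Q ≈ 0.00146 m³/s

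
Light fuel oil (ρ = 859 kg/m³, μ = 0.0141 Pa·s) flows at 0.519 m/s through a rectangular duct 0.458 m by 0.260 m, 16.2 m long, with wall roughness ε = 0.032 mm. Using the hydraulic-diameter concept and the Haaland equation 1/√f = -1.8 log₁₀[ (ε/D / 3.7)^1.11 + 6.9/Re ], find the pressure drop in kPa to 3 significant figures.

ΔP ≈ 0.173 kPa

Hydraulic diameter D_h = 4A/P = 4·(0.458·0.26)/(2·(0.458+0.26)) = 0.4763/1.436 = 0.3317 m.
Re = ρVD_h/μ = 859·0.519·0.3317/0.0141 = 1.049e+04.
ε/D_h = 3.2e-05/0.3317 = 9.65e-05; Haaland gives 1/√f = -1.8 log₁₀[8.17e-06+0.000658] = 5.718, so f = 0.03059.
ΔP = f(L/D_h)(ρV²/2) = 0.03059·16.2/0.3317·115.7 = 172.8 Pa.
ΔP = 0.173 kPa.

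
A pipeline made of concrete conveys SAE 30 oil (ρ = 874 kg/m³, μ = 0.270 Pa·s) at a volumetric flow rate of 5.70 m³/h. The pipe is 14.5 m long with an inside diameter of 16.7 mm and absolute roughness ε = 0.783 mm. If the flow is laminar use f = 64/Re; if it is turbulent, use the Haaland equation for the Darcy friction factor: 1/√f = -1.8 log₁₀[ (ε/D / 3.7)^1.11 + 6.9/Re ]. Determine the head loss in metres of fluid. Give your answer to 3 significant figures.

h_f ≈ 379 m

Q = 5.70 m³/h = 5.70/3600 = 0.001583 m³/s.
Cross-sectional area A = πD²/4 = π(0.0167)²/4 = 0.000219 m²; mean velocity V = Q/A = 0.001583/0.000219 = 7.229 m/s.
Reynolds number Re = ρVD/μ = 874 · 7.229 · 0.0167 / 0.27 = 390.8.
Re < 2300 → laminar flow, so f = 64/Re = 64/390.8 = 0.1638 (the turbulent correlation is not needed).
Darcy-Weisbach: ΔP = f(L/D)(ρV²/2) = 0.1638·(14.5/0.0167)·(874·7.229²/2) = 0.1638·868.3·2.283e+04 = 3.247e+06 Pa.
Head loss h_f = ΔP/(ρg) = 3.247e+06/(874·9.81) = 379 m.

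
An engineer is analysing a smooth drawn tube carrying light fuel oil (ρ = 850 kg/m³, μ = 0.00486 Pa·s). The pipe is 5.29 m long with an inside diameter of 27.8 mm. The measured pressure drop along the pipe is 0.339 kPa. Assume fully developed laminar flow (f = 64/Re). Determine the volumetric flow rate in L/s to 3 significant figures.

For laminar flow, f = 64/Re with Re = ρVD/μ, so Darcy-Weisbach reduces to ΔP = 32μLV/D². Solving for V: V = ΔP·D²/(32μL) = 339·(0.0278)²/(32·0.00486·5.29) = 0.3185 m/s.
Check: Re = ρVD/μ = 850·0.3185·0.0278/0.00486 = 1548 < 2300, so the laminar assumption holds.
Q = V·A = 0.3185·(π/4·0.0278²) = 0.0001933 m³/s = 0.193 L/s.

Q ≈ 0.193 L/s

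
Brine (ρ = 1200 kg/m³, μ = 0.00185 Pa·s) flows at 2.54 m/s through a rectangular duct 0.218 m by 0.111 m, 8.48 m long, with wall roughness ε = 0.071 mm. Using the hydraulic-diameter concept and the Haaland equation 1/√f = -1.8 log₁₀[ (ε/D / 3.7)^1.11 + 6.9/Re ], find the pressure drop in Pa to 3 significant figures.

Hydraulic diameter D_h = 4A/P = 4·(0.218·0.111)/(2·(0.218+0.111)) = 0.09679/0.658 = 0.1471 m.
Re = ρVD_h/μ = 1200·2.54·0.1471/0.00185 = 2.424e+05.
ε/D_h = 7.1e-05/0.1471 = 0.000483; Haaland gives 1/√f = -1.8 log₁₀[4.88e-05+2.85e-05] = 7.402, so f = 0.01825.
ΔP = f(L/D_h)(ρV²/2) = 0.01825·8.48/0.1471·3871 = 4073 Pa.

ΔP ≈ 4070 Pa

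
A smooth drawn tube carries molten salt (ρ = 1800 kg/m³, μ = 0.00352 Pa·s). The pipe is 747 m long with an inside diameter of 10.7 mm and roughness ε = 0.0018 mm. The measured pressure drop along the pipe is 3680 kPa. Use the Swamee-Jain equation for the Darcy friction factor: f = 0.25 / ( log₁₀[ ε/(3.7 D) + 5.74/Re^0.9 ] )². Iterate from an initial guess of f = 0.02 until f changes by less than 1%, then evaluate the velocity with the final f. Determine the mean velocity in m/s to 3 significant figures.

V ≈ 1.31 m/s

Rearranging Darcy-Weisbach: V = √(2·ΔP·D/(f·L·ρ)). With ε/D = 1.8e-06/0.0107 = 0.000168, iterate starting from f = 0.02:
  f = 0.02 → V = √(2·3.68e+06·0.0107/(0.02·747·1800)) = 1.711 m/s; Re = ρVD/μ = 9363; f → 0.03183
  f = 0.03183 → V = 1.357 m/s; Re = 7422; f → 0.03393
  f = 0.03393 → V = 1.314 m/s; Re = 7188; f → 0.03424
Converged (Δf/f < 1%). With the final f = 0.03424: V = √(2·3.68e+06·0.0107/(0.03424·747·1800)) = 1.308 m/s.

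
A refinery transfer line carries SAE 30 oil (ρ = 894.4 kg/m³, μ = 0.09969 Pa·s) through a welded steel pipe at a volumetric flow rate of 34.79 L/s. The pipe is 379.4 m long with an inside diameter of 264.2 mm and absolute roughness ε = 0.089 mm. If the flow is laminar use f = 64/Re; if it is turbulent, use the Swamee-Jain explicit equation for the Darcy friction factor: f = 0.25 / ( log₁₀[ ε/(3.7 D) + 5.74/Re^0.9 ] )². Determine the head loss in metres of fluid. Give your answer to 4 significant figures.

Q = 34.79 L/s = 34.79/1000 = 0.03479 m³/s.
Cross-sectional area A = πD²/4 = π(0.2642)²/4 = 0.05482 m²; mean velocity V = Q/A = 0.03479/0.05482 = 0.6346 m/s.
Reynolds number Re = ρVD/μ = 894.4 · 0.6346 · 0.2642 / 0.0997 = 1504.
Re < 2300 → laminar flow, so f = 64/Re = 64/1504 = 0.04255 (the turbulent correlation is not needed).
Darcy-Weisbach: ΔP = f(L/D)(ρV²/2) = 0.04255·(379.4/0.2642)·(894.4·0.6346²/2) = 0.04255·1436·180.1 = 1.1e+04 Pa.
Head loss h_f = ΔP/(ρg) = 1.1e+04/(894.4·9.81) = 1.254 m.

h_f ≈ 1.254 m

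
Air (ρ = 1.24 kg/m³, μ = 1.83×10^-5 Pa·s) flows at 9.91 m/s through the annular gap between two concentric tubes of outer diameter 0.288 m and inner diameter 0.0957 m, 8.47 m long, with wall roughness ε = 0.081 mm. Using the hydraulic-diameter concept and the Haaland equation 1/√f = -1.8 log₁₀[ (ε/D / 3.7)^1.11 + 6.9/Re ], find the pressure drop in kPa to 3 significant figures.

Hydraulic diameter D_h = 4A/P = D_o - D_i = 0.288 - 0.0957 = 0.1923 m.
Re = ρVD_h/μ = 1.24·9.91·0.1923/1.83e-05 = 1.291e+05.
ε/D_h = 8.1e-05/0.1923 = 0.000421; Haaland gives 1/√f = -1.8 log₁₀[4.19e-05+5.34e-05] = 7.237, so f = 0.01909.
ΔP = f(L/D_h)(ρV²/2) = 0.01909·8.47/0.1923·60.89 = 51.2 Pa.
ΔP = 0.0512 kPa.

ΔP ≈ 0.0512 kPa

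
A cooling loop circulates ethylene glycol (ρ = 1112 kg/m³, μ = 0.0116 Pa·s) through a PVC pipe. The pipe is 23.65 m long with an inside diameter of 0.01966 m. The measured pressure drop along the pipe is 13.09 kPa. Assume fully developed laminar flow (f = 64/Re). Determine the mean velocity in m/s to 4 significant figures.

V ≈ 0.5763 m/s

For laminar flow, f = 64/Re with Re = ρVD/μ, so Darcy-Weisbach reduces to ΔP = 32μLV/D². Solving for V: V = ΔP·D²/(32μL) = 1.309e+04·(0.01966)²/(32·0.0116·23.65) = 0.5763 m/s.
Check: Re = ρVD/μ = 1112·0.5763·0.01966/0.0116 = 1086 < 2300, so the laminar assumption holds.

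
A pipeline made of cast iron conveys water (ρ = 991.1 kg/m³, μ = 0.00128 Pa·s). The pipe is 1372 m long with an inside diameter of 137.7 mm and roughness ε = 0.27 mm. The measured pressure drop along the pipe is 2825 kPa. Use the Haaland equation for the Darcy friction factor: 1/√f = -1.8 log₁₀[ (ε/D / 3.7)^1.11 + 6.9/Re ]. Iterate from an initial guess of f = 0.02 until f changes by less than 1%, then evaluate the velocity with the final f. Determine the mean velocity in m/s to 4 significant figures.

Rearranging Darcy-Weisbach: V = √(2·ΔP·D/(f·L·ρ)). With ε/D = 0.00027/0.1377 = 0.00196, iterate starting from f = 0.02:
  f = 0.02 → V = √(2·2.825e+06·0.1377/(0.02·1372·991.1)) = 5.349 m/s; Re = ρVD/μ = 5.703e+05; f → 0.02363
  f = 0.02363 → V = 4.921 m/s; Re = 5.246e+05; f → 0.02366
Converged (Δf/f < 1%). With the final f = 0.02366: V = √(2·2.825e+06·0.1377/(0.02366·1372·991.1)) = 4.918 m/s.

V ≈ 4.918 m/s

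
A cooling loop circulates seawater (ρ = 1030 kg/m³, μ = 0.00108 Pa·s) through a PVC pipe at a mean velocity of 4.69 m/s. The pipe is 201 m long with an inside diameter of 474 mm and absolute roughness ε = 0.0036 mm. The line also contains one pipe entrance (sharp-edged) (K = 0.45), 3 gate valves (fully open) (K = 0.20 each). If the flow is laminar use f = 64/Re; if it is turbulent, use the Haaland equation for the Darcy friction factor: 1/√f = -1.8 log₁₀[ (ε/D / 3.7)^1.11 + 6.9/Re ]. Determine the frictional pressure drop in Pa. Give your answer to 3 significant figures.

ΔP ≈ 62200 Pa

Reynolds number Re = ρVD/μ = 1030 · 4.69 · 0.474 / 0.00108 = 2.12e+06.
Re > 4000 → turbulent. Relative roughness ε/D = 3.6e-06/0.474 = 7.59e-06. Haaland: 1/√f = -1.8 log₁₀[(7.59e-06/3.7)^1.11 + 6.9/2.12e+06] = -1.8 log₁₀[4.86e-07 + 3.25e-06] = 9.769, so f = 0.01048.
Total minor-loss coefficient ΣK = 1·0.45 + 3·0.2 = 1.05.
ΔP = [f·L/D + ΣK]·(ρV²/2) = [0.01048·201/0.474 + 1.05]·(1030·4.69²/2) = [4.444 + 1.05]·1.133e+04 = 6.223e+04 Pa.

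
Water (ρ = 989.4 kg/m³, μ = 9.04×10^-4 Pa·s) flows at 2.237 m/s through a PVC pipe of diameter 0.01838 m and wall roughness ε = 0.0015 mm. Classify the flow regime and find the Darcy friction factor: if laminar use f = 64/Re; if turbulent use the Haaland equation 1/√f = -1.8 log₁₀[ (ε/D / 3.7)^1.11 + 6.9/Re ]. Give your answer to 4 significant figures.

Re = ρVD/μ = 989.4·2.237·0.01838/0.000904 = 4.5e+04.
Re > 4000 → turbulent. ε/D = 1.5e-06/0.01838 = 8.16e-05; Haaland: 1/√f = -1.8 log₁₀[6.78e-06 + 0.000153] = 6.832, so f = 0.02142.

f ≈ 0.02142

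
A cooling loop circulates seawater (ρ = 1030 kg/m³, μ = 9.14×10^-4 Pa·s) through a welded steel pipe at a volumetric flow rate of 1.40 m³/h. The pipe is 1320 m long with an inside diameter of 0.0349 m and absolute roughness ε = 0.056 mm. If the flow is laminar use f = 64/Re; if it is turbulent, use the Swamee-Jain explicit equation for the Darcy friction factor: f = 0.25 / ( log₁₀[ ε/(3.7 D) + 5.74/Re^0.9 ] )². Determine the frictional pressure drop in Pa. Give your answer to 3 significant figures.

ΔP ≈ 98400 Pa

Q = 1.40 m³/h = 1.40/3600 = 0.0003889 m³/s.
Cross-sectional area A = πD²/4 = π(0.0349)²/4 = 0.0009566 m²; mean velocity V = Q/A = 0.0003889/0.0009566 = 0.4065 m/s.
Reynolds number Re = ρVD/μ = 1030 · 0.4065 · 0.0349 / 0.000914 = 1.599e+04.
Re > 4000 → turbulent. Relative roughness ε/D = 5.6e-05/0.0349 = 0.0016. Swamee-Jain: f = 0.25/(log₁₀[0.0016/3.7 + 5.74/1.599e+04^0.9])² = 0.25/(log₁₀[0.000434 + 0.000945])² = 0.25/(-2.86)² = 0.03055.
Darcy-Weisbach: ΔP = f(L/D)(ρV²/2) = 0.03055·(1320/0.0349)·(1030·0.4065²/2) = 0.03055·3.782e+04·85.11 = 9.835e+04 Pa.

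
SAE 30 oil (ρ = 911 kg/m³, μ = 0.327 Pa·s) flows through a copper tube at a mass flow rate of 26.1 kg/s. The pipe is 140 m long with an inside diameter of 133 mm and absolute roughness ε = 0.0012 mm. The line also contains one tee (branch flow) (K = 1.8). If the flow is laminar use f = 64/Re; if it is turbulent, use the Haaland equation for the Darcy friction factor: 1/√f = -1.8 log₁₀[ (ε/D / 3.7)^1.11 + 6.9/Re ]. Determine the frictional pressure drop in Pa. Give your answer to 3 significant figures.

ΔP ≈ 174000 Pa

A = πD²/4 = π(0.133)²/4 = 0.01389 m²; mean velocity V = ṁ/(ρA) = 26.1/(911 · 0.01389) = 2.062 m/s.
Reynolds number Re = ρVD/μ = 911 · 2.062 · 0.133 / 0.327 = 764.1.
Re < 2300 → laminar flow, so f = 64/Re = 64/764.1 = 0.08376 (the turbulent correlation is not needed).
Total minor-loss coefficient ΣK = 1·1.8 = 1.8.
ΔP = [f·L/D + ΣK]·(ρV²/2) = [0.08376·140/0.133 + 1.8]·(911·2.062²/2) = [88.17 + 1.8]·1937 = 1.743e+05 Pa.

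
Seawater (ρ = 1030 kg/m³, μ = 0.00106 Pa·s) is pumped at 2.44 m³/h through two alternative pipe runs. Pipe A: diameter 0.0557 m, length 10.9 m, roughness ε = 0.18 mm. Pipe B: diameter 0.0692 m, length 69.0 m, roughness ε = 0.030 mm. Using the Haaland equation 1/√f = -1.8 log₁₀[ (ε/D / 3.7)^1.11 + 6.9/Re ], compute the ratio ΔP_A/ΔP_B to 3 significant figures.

ΔP_A/ΔP_B ≈ 0.514

Pipe A: V = Q/A = 0.0006778/0.002437 = 0.2782 m/s; Re = 1.505e+04; ε/D = 0.00323; Haaland → f = 0.03285; ΔP_A = f(L/D)(ρV²/2) = 256.2 Pa.
Pipe B: V = Q/A = 0.0006778/0.003761 = 0.1802 m/s; Re = 1.212e+04; ε/D = 0.000434; Haaland → f = 0.0299; ΔP_B = f(L/D)(ρV²/2) = 498.7 Pa.
ΔP_A/ΔP_B = 256.2/498.7 = 0.514.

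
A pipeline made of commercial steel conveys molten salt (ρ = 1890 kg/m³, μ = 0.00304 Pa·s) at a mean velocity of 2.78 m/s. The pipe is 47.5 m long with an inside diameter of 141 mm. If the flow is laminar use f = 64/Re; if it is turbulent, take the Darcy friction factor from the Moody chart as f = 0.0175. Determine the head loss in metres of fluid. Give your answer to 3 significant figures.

Reynolds number Re = ρVD/μ = 1890 · 2.78 · 0.141 / 0.00304 = 2.437e+05.
Re > 4000 → turbulent; use the Moody-chart value f = 0.0175.
Darcy-Weisbach: ΔP = f(L/D)(ρV²/2) = 0.0175·(47.5/0.141)·(1890·2.78²/2) = 0.0175·336.9·7303 = 4.306e+04 Pa.
Head loss h_f = ΔP/(ρg) = 4.306e+04/(1890·9.81) = 2.32 m.

h_f ≈ 2.32 m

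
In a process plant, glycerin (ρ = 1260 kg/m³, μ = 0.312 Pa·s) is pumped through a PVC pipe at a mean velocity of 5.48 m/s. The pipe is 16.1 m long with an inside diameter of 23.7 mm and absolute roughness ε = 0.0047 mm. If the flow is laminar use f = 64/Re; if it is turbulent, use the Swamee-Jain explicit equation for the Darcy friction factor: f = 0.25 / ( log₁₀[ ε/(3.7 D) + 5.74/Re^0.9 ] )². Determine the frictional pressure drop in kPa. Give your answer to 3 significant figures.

Reynolds number Re = ρVD/μ = 1260 · 5.48 · 0.0237 / 0.312 = 524.5.
Re < 2300 → laminar flow, so f = 64/Re = 64/524.5 = 0.122 (the turbulent correlation is not needed).
Darcy-Weisbach: ΔP = f(L/D)(ρV²/2) = 0.122·(16.1/0.0237)·(1260·5.48²/2) = 0.122·679.3·1.892e+04 = 1.568e+06 Pa.
ΔP = 1.568e+06 Pa = 1570 kPa.

ΔP ≈ 1570 kPa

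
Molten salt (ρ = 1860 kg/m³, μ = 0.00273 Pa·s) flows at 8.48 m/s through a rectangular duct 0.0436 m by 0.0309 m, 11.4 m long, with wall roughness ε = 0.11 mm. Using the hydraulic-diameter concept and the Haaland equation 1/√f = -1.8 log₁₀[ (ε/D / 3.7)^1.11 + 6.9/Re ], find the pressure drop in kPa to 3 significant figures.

Hydraulic diameter D_h = 4A/P = 4·(0.0436·0.0309)/(2·(0.0436+0.0309)) = 0.005389/0.149 = 0.03617 m.
Re = ρVD_h/μ = 1860·8.48·0.03617/0.00273 = 2.09e+05.
ε/D_h = 0.00011/0.03617 = 0.00304; Haaland gives 1/√f = -1.8 log₁₀[0.000376+3.3e-05] = 6.098, so f = 0.02689.
ΔP = f(L/D_h)(ρV²/2) = 0.02689·11.4/0.03617·6.688e+04 = 5.668e+05 Pa.
ΔP = 567 kPa.

ΔP ≈ 567 kPa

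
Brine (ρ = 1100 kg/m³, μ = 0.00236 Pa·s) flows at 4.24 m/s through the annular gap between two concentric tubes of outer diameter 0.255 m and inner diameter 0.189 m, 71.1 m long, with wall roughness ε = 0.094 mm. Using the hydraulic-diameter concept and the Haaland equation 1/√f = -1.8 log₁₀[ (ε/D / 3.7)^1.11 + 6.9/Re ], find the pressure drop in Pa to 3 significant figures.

Hydraulic diameter D_h = 4A/P = D_o - D_i = 0.255 - 0.189 = 0.066 m.
Re = ρVD_h/μ = 1100·4.24·0.066/0.00236 = 1.304e+05.
ε/D_h = 9.4e-05/0.066 = 0.00142; Haaland gives 1/√f = -1.8 log₁₀[0.000162+5.29e-05] = 6.602, so f = 0.02295.
ΔP = f(L/D_h)(ρV²/2) = 0.02295·71.1/0.066·9888 = 2.444e+05 Pa.

ΔP ≈ 244000 Pa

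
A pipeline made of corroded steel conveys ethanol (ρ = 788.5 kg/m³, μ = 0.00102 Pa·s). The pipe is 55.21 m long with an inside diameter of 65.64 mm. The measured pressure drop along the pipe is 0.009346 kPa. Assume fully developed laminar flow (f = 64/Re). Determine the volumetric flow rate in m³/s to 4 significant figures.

For laminar flow, f = 64/Re with Re = ρVD/μ, so Darcy-Weisbach reduces to ΔP = 32μLV/D². Solving for V: V = ΔP·D²/(32μL) = 9.346·(0.06564)²/(32·0.00102·55.21) = 0.02235 m/s.
Check: Re = ρVD/μ = 788.5·0.02235·0.06564/0.00102 = 1134 < 2300, so the laminar assumption holds.
Q = V·A = 0.02235·(π/4·0.06564²) = 7.562e-05 m³/s = 7.562×10^-5 m³/s.

Q ≈ 7.562×10^-5 m³/s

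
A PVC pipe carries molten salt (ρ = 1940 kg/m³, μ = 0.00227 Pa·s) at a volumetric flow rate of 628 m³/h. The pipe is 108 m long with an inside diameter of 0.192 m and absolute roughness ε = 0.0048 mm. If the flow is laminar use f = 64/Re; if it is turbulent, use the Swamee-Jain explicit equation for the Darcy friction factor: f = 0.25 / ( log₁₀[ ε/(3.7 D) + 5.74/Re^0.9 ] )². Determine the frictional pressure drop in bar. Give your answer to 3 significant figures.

Q = 628 m³/h = 628/3600 = 0.1744 m³/s.
Cross-sectional area A = πD²/4 = π(0.192)²/4 = 0.02895 m²; mean velocity V = Q/A = 0.1744/0.02895 = 6.025 m/s.
Reynolds number Re = ρVD/μ = 1940 · 6.025 · 0.192 / 0.00227 = 9.886e+05.
Re > 4000 → turbulent. Relative roughness ε/D = 4.8e-06/0.192 = 2.5e-05. Swamee-Jain: f = 0.25/(log₁₀[2.5e-05/3.7 + 5.74/9.886e+05^0.9])² = 0.25/(log₁₀[6.76e-06 + 2.31e-05])² = 0.25/(-4.525)² = 0.01221.
Darcy-Weisbach: ΔP = f(L/D)(ρV²/2) = 0.01221·(108/0.192)·(1940·6.025²/2) = 0.01221·562.5·3.521e+04 = 2.418e+05 Pa.
ΔP = 2.418e+05 Pa = 2.42 bar.

ΔP ≈ 2.42 bar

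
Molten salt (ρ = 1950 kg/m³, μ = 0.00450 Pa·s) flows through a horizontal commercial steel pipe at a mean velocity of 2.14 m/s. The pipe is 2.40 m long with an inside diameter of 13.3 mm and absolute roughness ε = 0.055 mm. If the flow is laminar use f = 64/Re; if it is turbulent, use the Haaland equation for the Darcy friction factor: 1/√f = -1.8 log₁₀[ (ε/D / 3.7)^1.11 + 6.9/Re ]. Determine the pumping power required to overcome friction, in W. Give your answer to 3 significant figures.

P ≈ 8.42 W

Reynolds number Re = ρVD/μ = 1950 · 2.14 · 0.0133 / 0.0045 = 1.233e+04.
Re > 4000 → turbulent. Relative roughness ε/D = 5.5e-05/0.0133 = 0.00414. Haaland: 1/√f = -1.8 log₁₀[(0.00414/3.7)^1.11 + 6.9/1.233e+04] = -1.8 log₁₀[0.000529 + 0.000559] = 5.334, so f = 0.03515.
Darcy-Weisbach: ΔP = f(L/D)(ρV²/2) = 0.03515·(2.4/0.0133)·(1950·2.14²/2) = 0.03515·180.5·4465 = 2.832e+04 Pa.
Q = V·A = 2.14·0.0001389 = 0.0002973 m³/s.
Pumping power P = QΔP = 0.0002973·2.832e+04 = 8.421 W = 8.42 W.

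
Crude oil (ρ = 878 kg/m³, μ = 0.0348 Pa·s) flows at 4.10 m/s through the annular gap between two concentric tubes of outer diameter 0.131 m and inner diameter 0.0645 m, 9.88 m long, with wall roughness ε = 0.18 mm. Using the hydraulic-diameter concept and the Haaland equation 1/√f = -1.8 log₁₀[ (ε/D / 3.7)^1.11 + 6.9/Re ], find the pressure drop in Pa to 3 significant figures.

Hydraulic diameter D_h = 4A/P = D_o - D_i = 0.131 - 0.0645 = 0.0665 m.
Re = ρVD_h/μ = 878·4.1·0.0665/0.0348 = 6879.
ε/D_h = 0.00018/0.0665 = 0.00271; Haaland gives 1/√f = -1.8 log₁₀[0.000331+0.001] = 5.175, so f = 0.03734.
ΔP = f(L/D_h)(ρV²/2) = 0.03734·9.88/0.0665·7380 = 4.094e+04 Pa.

ΔP ≈ 40900 Pa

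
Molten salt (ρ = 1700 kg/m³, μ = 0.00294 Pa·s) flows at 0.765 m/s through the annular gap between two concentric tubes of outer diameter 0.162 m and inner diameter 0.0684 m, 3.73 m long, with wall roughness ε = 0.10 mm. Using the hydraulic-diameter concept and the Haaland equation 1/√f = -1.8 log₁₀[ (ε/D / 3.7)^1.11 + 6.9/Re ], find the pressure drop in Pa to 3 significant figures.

ΔP ≈ 487 Pa

Hydraulic diameter D_h = 4A/P = D_o - D_i = 0.162 - 0.0684 = 0.0936 m.
Re = ρVD_h/μ = 1700·0.765·0.0936/0.00294 = 4.14e+04.
ε/D_h = 0.0001/0.0936 = 0.00107; Haaland gives 1/√f = -1.8 log₁₀[0.000118+0.000167] = 6.383, so f = 0.02455.
ΔP = f(L/D_h)(ρV²/2) = 0.02455·3.73/0.0936·497.4 = 486.6 Pa.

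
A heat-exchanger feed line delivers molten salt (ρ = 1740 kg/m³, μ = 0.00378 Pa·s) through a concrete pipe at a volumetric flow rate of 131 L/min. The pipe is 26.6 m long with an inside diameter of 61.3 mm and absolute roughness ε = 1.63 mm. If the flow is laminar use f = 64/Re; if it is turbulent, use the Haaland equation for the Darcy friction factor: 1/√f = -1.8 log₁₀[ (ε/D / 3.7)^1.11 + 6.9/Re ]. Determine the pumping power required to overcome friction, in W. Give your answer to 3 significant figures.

P ≈ 25.3 W

Q = 131 L/min = 131/60000 = 0.002183 m³/s.
Cross-sectional area A = πD²/4 = π(0.0613)²/4 = 0.002951 m²; mean velocity V = Q/A = 0.002183/0.002951 = 0.7398 m/s.
Reynolds number Re = ρVD/μ = 1740 · 0.7398 · 0.0613 / 0.00378 = 2.088e+04.
Re > 4000 → turbulent. Relative roughness ε/D = 0.00163/0.0613 = 0.0266. Haaland: 1/√f = -1.8 log₁₀[(0.0266/3.7)^1.11 + 6.9/2.088e+04] = -1.8 log₁₀[0.00418 + 0.000331] = 4.223, so f = 0.05607.
Darcy-Weisbach: ΔP = f(L/D)(ρV²/2) = 0.05607·(26.6/0.0613)·(1740·0.7398²/2) = 0.05607·433.9·476.1 = 1.158e+04 Pa.
Pumping power P = QΔP = 0.002183·1.158e+04 = 25.29 W = 25.3 W.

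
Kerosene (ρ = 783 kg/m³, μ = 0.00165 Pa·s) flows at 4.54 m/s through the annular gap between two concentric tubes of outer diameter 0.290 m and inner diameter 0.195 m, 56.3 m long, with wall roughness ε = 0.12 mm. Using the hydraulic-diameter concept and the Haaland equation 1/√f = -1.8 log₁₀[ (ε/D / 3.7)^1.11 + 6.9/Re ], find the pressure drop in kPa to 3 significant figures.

Hydraulic diameter D_h = 4A/P = D_o - D_i = 0.29 - 0.195 = 0.095 m.
Re = ρVD_h/μ = 783·4.54·0.095/0.00165 = 2.047e+05.
ε/D_h = 0.00012/0.095 = 0.00126; Haaland gives 1/√f = -1.8 log₁₀[0.000142+3.37e-05] = 6.76, so f = 0.02188.
ΔP = f(L/D_h)(ρV²/2) = 0.02188·56.3/0.095·8069 = 1.047e+05 Pa.
ΔP = 105 kPa.

ΔP ≈ 105 kPa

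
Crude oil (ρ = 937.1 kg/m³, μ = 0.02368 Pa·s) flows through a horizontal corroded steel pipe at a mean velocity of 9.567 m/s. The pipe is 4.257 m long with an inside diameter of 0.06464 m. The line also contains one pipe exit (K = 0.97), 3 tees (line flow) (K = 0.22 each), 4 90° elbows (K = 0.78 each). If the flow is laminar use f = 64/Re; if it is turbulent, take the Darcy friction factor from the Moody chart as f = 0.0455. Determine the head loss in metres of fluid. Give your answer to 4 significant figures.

h_f ≈ 36.14 m

Reynolds number Re = ρVD/μ = 937.1 · 9.567 · 0.06464 / 0.0237 = 2.447e+04.
Re > 4000 → turbulent; use the Moody-chart value f = 0.0455.
Total minor-loss coefficient ΣK = 1·0.97 + 3·0.22 + 4·0.78 = 4.75.
ΔP = [f·L/D + ΣK]·(ρV²/2) = [0.0455·4.257/0.06464 + 4.75]·(937.1·9.567²/2) = [2.996 + 4.75]·4.289e+04 = 3.322e+05 Pa.
Head loss h_f = ΔP/(ρg) = 3.322e+05/(937.1·9.81) = 36.14 m.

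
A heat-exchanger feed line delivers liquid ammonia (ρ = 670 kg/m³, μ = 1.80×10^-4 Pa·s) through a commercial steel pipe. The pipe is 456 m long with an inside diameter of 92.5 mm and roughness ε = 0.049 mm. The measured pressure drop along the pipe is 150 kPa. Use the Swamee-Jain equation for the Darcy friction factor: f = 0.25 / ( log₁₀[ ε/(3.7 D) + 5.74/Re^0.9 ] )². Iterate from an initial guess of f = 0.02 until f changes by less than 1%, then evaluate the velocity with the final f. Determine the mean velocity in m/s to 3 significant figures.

V ≈ 2.27 m/s

Rearranging Darcy-Weisbach: V = √(2·ΔP·D/(f·L·ρ)). With ε/D = 4.9e-05/0.0925 = 0.00053, iterate starting from f = 0.02:
  f = 0.02 → V = √(2·1.5e+05·0.0925/(0.02·456·670)) = 2.131 m/s; Re = ρVD/μ = 7.337e+05; f → 0.01767
  f = 0.01767 → V = 2.267 m/s; Re = 7.805e+05; f → 0.01763
Converged (Δf/f < 1%). With the final f = 0.01763: V = √(2·1.5e+05·0.0925/(0.01763·456·670)) = 2.269 m/s.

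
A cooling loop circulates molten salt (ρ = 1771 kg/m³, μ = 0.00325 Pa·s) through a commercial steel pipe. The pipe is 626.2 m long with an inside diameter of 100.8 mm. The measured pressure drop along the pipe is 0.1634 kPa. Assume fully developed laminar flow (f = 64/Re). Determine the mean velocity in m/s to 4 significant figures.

V ≈ 0.02549 m/s

For laminar flow, f = 64/Re with Re = ρVD/μ, so Darcy-Weisbach reduces to ΔP = 32μLV/D². Solving for V: V = ΔP·D²/(32μL) = 163.4·(0.1008)²/(32·0.00325·626.2) = 0.02549 m/s.
Check: Re = ρVD/μ = 1771·0.02549·0.1008/0.00325 = 1400 < 2300, so the laminar assumption holds.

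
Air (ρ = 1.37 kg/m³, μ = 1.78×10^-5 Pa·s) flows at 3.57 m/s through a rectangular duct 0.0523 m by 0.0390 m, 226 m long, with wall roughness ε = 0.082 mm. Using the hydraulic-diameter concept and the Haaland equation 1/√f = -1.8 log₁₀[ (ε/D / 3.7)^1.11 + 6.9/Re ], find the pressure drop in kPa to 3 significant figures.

ΔP ≈ 1.41 kPa

Hydraulic diameter D_h = 4A/P = 4·(0.0523·0.039)/(2·(0.0523+0.039)) = 0.008159/0.1826 = 0.04468 m.
Re = ρVD_h/μ = 1.37·3.57·0.04468/1.78e-05 = 1.228e+04.
ε/D_h = 8.2e-05/0.04468 = 0.00184; Haaland gives 1/√f = -1.8 log₁₀[0.000215+0.000562] = 5.597, so f = 0.03192.
ΔP = f(L/D_h)(ρV²/2) = 0.03192·226/0.04468·8.73 = 1409 Pa.
ΔP = 1.41 kPa.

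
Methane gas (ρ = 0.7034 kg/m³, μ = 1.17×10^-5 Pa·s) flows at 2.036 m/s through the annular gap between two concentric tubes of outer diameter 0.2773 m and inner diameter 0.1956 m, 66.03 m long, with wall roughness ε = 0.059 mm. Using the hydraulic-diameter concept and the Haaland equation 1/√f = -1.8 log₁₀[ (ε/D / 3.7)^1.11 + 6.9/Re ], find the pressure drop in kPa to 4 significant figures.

Hydraulic diameter D_h = 4A/P = D_o - D_i = 0.2773 - 0.1956 = 0.0817 m.
Re = ρVD_h/μ = 0.7034·2.036·0.0817/1.17e-05 = 1e+04.
ε/D_h = 5.9e-05/0.0817 = 0.000722; Haaland gives 1/√f = -1.8 log₁₀[7.63e-05+0.00069] = 5.608, so f = 0.0318.
ΔP = f(L/D_h)(ρV²/2) = 0.0318·66.03/0.0817·1.458 = 37.46 Pa.
ΔP = 0.03746 kPa.

ΔP ≈ 0.03746 kPa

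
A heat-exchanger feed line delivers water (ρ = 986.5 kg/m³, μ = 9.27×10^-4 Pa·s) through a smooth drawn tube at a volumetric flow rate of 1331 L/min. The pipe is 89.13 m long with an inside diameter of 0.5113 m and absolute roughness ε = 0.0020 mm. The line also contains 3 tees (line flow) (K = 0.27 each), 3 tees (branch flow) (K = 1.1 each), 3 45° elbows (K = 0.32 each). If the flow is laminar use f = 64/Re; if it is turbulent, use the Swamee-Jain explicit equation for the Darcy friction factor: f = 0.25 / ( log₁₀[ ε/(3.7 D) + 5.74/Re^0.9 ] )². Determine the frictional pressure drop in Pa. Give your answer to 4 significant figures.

ΔP ≈ 49.31 Pa

Q = 1331 L/min = 1331/60000 = 0.02218 m³/s.
Cross-sectional area A = πD²/4 = π(0.5113)²/4 = 0.2053 m²; mean velocity V = Q/A = 0.02218/0.2053 = 0.108 m/s.
Reynolds number Re = ρVD/μ = 986.5 · 0.108 · 0.5113 / 0.000927 = 5.879e+04.
Re > 4000 → turbulent. Relative roughness ε/D = 2e-06/0.5113 = 3.91e-06. Swamee-Jain: f = 0.25/(log₁₀[3.91e-06/3.7 + 5.74/5.879e+04^0.9])² = 0.25/(log₁₀[1.06e-06 + 0.000293])² = 0.25/(-3.532)² = 0.02004.
Total minor-loss coefficient ΣK = 3·0.27 + 3·1.1 + 3·0.32 = 5.07.
ΔP = [f·L/D + ΣK]·(ρV²/2) = [0.02004·89.13/0.5113 + 5.07]·(986.5·0.108²/2) = [3.494 + 5.07]·5.758 = 49.31 Pa.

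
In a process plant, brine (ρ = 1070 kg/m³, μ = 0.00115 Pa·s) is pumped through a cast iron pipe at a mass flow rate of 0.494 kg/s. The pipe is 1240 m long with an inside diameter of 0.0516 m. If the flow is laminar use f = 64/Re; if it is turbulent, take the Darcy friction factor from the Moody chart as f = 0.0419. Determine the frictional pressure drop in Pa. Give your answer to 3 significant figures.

ΔP ≈ 26300 Pa

A = πD²/4 = π(0.0516)²/4 = 0.002091 m²; mean velocity V = ṁ/(ρA) = 0.494/(1070 · 0.002091) = 0.2208 m/s.
Reynolds number Re = ρVD/μ = 1070 · 0.2208 · 0.0516 / 0.00115 = 1.06e+04.
Re > 4000 → turbulent; use the Moody-chart value f = 0.0419.
Darcy-Weisbach: ΔP = f(L/D)(ρV²/2) = 0.0419·(1240/0.0516)·(1070·0.2208²/2) = 0.0419·2.403e+04·26.08 = 2.626e+04 Pa.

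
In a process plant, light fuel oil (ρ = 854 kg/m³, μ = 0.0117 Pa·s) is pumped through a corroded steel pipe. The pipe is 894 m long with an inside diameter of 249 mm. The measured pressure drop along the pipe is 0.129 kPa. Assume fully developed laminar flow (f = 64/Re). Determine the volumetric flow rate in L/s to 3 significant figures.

For laminar flow, f = 64/Re with Re = ρVD/μ, so Darcy-Weisbach reduces to ΔP = 32μLV/D². Solving for V: V = ΔP·D²/(32μL) = 129·(0.249)²/(32·0.0117·894) = 0.0239 m/s.
Check: Re = ρVD/μ = 854·0.0239·0.249/0.0117 = 434.3 < 2300, so the laminar assumption holds.
Q = V·A = 0.0239·(π/4·0.249²) = 0.001164 m³/s = 1.16 L/s.

Q ≈ 1.16 L/s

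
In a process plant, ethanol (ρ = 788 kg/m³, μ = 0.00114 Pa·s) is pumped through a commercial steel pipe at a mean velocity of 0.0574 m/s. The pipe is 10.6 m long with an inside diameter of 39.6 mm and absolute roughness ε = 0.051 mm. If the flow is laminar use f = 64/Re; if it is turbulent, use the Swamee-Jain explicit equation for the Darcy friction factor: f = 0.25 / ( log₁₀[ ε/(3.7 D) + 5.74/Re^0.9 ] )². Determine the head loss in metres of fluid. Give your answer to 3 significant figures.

Reynolds number Re = ρVD/μ = 788 · 0.0574 · 0.0396 / 0.00114 = 1571.
Re < 2300 → laminar flow, so f = 64/Re = 64/1571 = 0.04073 (the turbulent correlation is not needed).
Darcy-Weisbach: ΔP = f(L/D)(ρV²/2) = 0.04073·(10.6/0.0396)·(788·0.0574²/2) = 0.04073·267.7·1.298 = 14.15 Pa.
Head loss h_f = ΔP/(ρg) = 14.15/(788·9.81) = 0.00183 m.

h_f ≈ 0.00183 m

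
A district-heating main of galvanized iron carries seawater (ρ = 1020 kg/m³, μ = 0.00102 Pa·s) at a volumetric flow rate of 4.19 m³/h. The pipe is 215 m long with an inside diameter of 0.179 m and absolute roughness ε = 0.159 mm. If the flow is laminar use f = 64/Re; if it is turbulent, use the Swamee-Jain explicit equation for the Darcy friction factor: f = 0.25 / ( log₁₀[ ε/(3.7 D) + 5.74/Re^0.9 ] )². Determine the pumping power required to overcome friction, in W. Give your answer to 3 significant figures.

Q = 4.19 m³/h = 4.19/3600 = 0.001164 m³/s.
Cross-sectional area A = πD²/4 = π(0.179)²/4 = 0.02516 m²; mean velocity V = Q/A = 0.001164/0.02516 = 0.04625 m/s.
Reynolds number Re = ρVD/μ = 1020 · 0.04625 · 0.179 / 0.00102 = 8279.
Re > 4000 → turbulent. Relative roughness ε/D = 0.000159/0.179 = 0.000888. Swamee-Jain: f = 0.25/(log₁₀[0.000888/3.7 + 5.74/8279^0.9])² = 0.25/(log₁₀[0.00024 + 0.00171])² = 0.25/(-2.71)² = 0.03404.
Darcy-Weisbach: ΔP = f(L/D)(ρV²/2) = 0.03404·(215/0.179)·(1020·0.04625²/2) = 0.03404·1201·1.091 = 44.6 Pa.
Pumping power P = QΔP = 0.001164·44.6 = 0.05191 W = 0.0519 W.

P ≈ 0.0519 W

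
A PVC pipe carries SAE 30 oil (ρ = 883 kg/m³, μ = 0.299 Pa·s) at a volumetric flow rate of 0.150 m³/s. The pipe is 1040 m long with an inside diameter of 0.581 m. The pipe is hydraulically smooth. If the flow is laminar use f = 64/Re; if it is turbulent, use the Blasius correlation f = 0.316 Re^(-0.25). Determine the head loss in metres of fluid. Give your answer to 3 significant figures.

h_f ≈ 1.93 m

Cross-sectional area A = πD²/4 = π(0.581)²/4 = 0.2651 m²; mean velocity V = Q/A = 0.15/0.2651 = 0.5658 m/s.
Reynolds number Re = ρVD/μ = 883 · 0.5658 · 0.581 / 0.299 = 970.8.
Re < 2300 → laminar flow, so f = 64/Re = 64/970.8 = 0.06593 (the turbulent correlation is not needed).
Darcy-Weisbach: ΔP = f(L/D)(ρV²/2) = 0.06593·(1040/0.581)·(883·0.5658²/2) = 0.06593·1790·141.3 = 1.668e+04 Pa.
Head loss h_f = ΔP/(ρg) = 1.668e+04/(883·9.81) = 1.93 m.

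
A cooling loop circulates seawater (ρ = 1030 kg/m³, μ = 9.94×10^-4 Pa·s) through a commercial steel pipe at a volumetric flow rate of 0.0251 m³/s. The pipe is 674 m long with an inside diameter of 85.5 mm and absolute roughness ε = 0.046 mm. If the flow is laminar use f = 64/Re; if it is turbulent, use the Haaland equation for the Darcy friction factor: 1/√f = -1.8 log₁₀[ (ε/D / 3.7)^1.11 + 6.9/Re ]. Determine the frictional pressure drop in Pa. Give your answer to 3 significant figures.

Cross-sectional area A = πD²/4 = π(0.0855)²/4 = 0.005741 m²; mean velocity V = Q/A = 0.0251/0.005741 = 4.372 m/s.
Reynolds number Re = ρVD/μ = 1030 · 4.372 · 0.0855 / 0.000994 = 3.873e+05.
Re > 4000 → turbulent. Relative roughness ε/D = 4.6e-05/0.0855 = 0.000538. Haaland: 1/√f = -1.8 log₁₀[(0.000538/3.7)^1.11 + 6.9/3.873e+05] = -1.8 log₁₀[5.5e-05 + 1.78e-05] = 7.448, so f = 0.01803.
Darcy-Weisbach: ΔP = f(L/D)(ρV²/2) = 0.01803·(674/0.0855)·(1030·4.372²/2) = 0.01803·7883·9843 = 1.399e+06 Pa.

ΔP ≈ 1.40×10^6 Pa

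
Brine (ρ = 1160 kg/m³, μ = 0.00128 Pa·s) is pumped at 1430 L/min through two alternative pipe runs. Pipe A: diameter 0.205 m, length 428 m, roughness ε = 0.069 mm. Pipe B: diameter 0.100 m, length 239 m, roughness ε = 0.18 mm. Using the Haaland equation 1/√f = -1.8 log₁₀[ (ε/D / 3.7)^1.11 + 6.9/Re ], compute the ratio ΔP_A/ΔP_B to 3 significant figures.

Pipe A: V = Q/A = 0.02383/0.03301 = 0.7221 m/s; Re = 1.341e+05; ε/D = 0.000337; Haaland → f = 0.01859; ΔP_A = f(L/D)(ρV²/2) = 1.173e+04 Pa.
Pipe B: V = Q/A = 0.02383/0.007854 = 3.035 m/s; Re = 2.75e+05; ε/D = 0.0018; Haaland → f = 0.02344; ΔP_B = f(L/D)(ρV²/2) = 2.993e+05 Pa.
ΔP_A/ΔP_B = 1.173e+04/2.993e+05 = 0.0392.

ΔP_A/ΔP_B ≈ 0.0392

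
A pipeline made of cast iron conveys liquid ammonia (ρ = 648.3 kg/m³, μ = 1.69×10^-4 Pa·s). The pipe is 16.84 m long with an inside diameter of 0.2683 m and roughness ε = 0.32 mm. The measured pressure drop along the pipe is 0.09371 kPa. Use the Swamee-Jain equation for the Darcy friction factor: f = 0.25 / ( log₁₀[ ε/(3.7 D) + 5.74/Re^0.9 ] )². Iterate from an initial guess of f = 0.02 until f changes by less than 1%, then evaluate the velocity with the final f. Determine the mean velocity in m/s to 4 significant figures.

V ≈ 0.4664 m/s

Rearranging Darcy-Weisbach: V = √(2·ΔP·D/(f·L·ρ)). With ε/D = 0.00032/0.2683 = 0.00119, iterate starting from f = 0.02:
  f = 0.02 → V = √(2·93.71·0.2683/(0.02·16.84·648.3)) = 0.4799 m/s; Re = ρVD/μ = 4.939e+05; f → 0.02116
  f = 0.02116 → V = 0.4665 m/s; Re = 4.802e+05; f → 0.02118
Converged (Δf/f < 1%). With the final f = 0.02118: V = √(2·93.71·0.2683/(0.02118·16.84·648.3)) = 0.4664 m/s.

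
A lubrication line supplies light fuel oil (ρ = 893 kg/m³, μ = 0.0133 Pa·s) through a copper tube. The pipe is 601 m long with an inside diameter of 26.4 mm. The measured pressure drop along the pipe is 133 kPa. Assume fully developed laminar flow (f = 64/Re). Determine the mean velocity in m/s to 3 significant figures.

V ≈ 0.362 m/s

For laminar flow, f = 64/Re with Re = ρVD/μ, so Darcy-Weisbach reduces to ΔP = 32μLV/D². Solving for V: V = ΔP·D²/(32μL) = 1.33e+05·(0.0264)²/(32·0.0133·601) = 0.3624 m/s.
Check: Re = ρVD/μ = 893·0.3624·0.0264/0.0133 = 642.4 < 2300, so the laminar assumption holds.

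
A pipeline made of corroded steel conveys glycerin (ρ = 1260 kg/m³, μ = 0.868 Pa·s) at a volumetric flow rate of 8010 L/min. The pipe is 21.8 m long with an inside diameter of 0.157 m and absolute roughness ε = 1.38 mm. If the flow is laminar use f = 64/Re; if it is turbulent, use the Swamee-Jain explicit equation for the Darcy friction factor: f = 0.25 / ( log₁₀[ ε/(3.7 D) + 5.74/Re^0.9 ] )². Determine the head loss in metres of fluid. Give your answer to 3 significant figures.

Q = 8010 L/min = 8010/60000 = 0.1335 m³/s.
Cross-sectional area A = πD²/4 = π(0.157)²/4 = 0.01936 m²; mean velocity V = Q/A = 0.1335/0.01936 = 6.896 m/s.
Reynolds number Re = ρVD/μ = 1260 · 6.896 · 0.157 / 0.868 = 1572.
Re < 2300 → laminar flow, so f = 64/Re = 64/1572 = 0.04072 (the turbulent correlation is not needed).
Darcy-Weisbach: ΔP = f(L/D)(ρV²/2) = 0.04072·(21.8/0.157)·(1260·6.896²/2) = 0.04072·138.9·2.996e+04 = 1.694e+05 Pa.
Head loss h_f = ΔP/(ρg) = 1.694e+05/(1260·9.81) = 13.7 m.

h_f ≈ 13.7 m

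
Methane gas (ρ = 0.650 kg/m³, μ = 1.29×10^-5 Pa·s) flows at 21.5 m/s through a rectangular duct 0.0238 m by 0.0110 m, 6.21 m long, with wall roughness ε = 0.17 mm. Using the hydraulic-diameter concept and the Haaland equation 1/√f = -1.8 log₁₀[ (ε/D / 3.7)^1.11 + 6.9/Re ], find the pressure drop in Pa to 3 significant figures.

ΔP ≈ 2640 Pa

Hydraulic diameter D_h = 4A/P = 4·(0.0238·0.011)/(2·(0.0238+0.011)) = 0.001047/0.0696 = 0.01505 m.
Re = ρVD_h/μ = 0.65·21.5·0.01505/1.29e-05 = 1.63e+04.
ε/D_h = 0.00017/0.01505 = 0.0113; Haaland gives 1/√f = -1.8 log₁₀[0.00161+0.000423] = 4.843, so f = 0.04263.
ΔP = f(L/D_h)(ρV²/2) = 0.04263·6.21/0.01505·150.2 = 2643 Pa.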